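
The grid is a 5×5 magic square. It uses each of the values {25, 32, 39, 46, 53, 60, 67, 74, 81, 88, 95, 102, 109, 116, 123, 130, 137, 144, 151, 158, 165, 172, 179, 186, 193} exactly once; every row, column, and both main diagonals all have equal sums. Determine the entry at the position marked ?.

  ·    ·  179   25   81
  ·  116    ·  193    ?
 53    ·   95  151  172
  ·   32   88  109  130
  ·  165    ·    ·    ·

The 25 entries sum to 2725, so each line sums to 2725/5 = 545.
Using row 3: 53 + 95 + 151 + 172 + ? → (3,2) = 545 − 471 = 74.
The remaining cell in row 4 is (4,1) = 545 − 359 = 186.
The remaining cell in column 2 is (1,2) = 545 − 387 = 158.
The remaining cell in column 4 is (5,4) = 545 − 478 = 67.
Anti-diagonal needs 545; the known cells sum to 401, so (5,1) = 144.
Row 1 needs 545; the known cells sum to 443, so (1,1) = 102.
Column 1 must total 545; the given cells sum to 485, so (2,1) = 60.
Main diagonal needs 545; the known cells sum to 422, so (5,5) = 123.
Using row 5: 144 + 165 + 67 + 123 + ? → (5,3) = 545 − 499 = 46.
The remaining cell in column 3 is (2,3) = 545 − 408 = 137.
Column 5: 81 + 172 + 130 + 123 + ? = 545, so (2,5) = 39.

39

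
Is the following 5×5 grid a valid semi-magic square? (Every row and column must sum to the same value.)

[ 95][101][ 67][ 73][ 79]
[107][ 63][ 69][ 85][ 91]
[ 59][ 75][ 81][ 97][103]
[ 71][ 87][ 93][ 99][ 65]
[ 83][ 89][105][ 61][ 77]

Row 1: 95 + 101 + 67 + 73 + 79 = 415.
Row 2: 107 + 63 + 69 + 85 + 91 = 415.
Row 3: 59 + 75 + 81 + 97 + 103 = 415.
Row 4: 71 + 87 + 93 + 99 + 65 = 415.
Row 5: 83 + 89 + 105 + 61 + 77 = 415.
Column 1: 95 + 107 + 59 + 71 + 83 = 415.
Column 2: 101 + 63 + 75 + 87 + 89 = 415.
Column 3: 67 + 69 + 81 + 93 + 105 = 415.
Column 4: 73 + 85 + 97 + 99 + 61 = 415.
Column 5: 79 + 91 + 103 + 65 + 77 = 415.
All lines sum to 415.

Yes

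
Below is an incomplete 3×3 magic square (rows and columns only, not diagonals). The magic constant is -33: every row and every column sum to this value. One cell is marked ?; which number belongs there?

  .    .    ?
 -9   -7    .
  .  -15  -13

Using row 2: -9 + (-7) + ? → (2,3) = -33 − (-16) = -17.
Row 3 needs -33; the known cells sum to -28, so (3,1) = -5.
Using column 1: -9 + (-5) + ? → (1,1) = -33 − (-14) = -19.
The remaining cell in column 2 is (1,2) = -33 − (-22) = -11.
From column 3, -33 − (-17 + (-13)) gives (1,3) = -3.

-3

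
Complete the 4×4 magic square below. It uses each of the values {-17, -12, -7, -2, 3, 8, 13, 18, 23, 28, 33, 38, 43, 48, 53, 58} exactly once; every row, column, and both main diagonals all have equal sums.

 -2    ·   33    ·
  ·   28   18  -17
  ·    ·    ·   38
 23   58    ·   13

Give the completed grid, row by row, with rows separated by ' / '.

-2 3 33 48 / 53 28 18 -17 / 8 -7 43 38 / 23 58 -12 13

The 16 entries sum to 328, so each line sums to 328/4 = 82.
Row 2: 28 + 18 + (-17) + ? = 82, so (2,1) = 53.
From row 4, 82 − (23 + 58 + 13) gives (4,3) = -12.
Using column 1: -2 + 53 + 23 + ? → (3,1) = 82 − 74 = 8.
Column 3 must total 82; the given cells sum to 39, so (3,3) = 43.
Column 4: -17 + 38 + 13 + ? = 82, so (1,4) = 48.
Anti-diagonal needs 82; the known cells sum to 89, so (3,2) = -7.
Row 1 must total 82; the given cells sum to 79, so (1,2) = 3.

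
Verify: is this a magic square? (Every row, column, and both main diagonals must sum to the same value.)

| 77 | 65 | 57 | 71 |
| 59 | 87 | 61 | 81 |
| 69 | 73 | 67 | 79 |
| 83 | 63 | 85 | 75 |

No — row 1 sums to 270 but anti-diagonal sums to 288.

Row 1: 77 + 65 + 57 + 71 = 270.
Row 2: 59 + 87 + 61 + 81 = 288.
Row 3: 69 + 73 + 67 + 79 = 288.
Row 4: 83 + 63 + 85 + 75 = 306.
Column 1: 77 + 59 + 69 + 83 = 288.
Column 2: 65 + 87 + 73 + 63 = 288.
Column 3: 57 + 61 + 67 + 85 = 270.
Column 4: 71 + 81 + 79 + 75 = 306.
Main diagonal: 77 + 87 + 67 + 75 = 306.
Anti-diagonal: 71 + 61 + 73 + 83 = 288.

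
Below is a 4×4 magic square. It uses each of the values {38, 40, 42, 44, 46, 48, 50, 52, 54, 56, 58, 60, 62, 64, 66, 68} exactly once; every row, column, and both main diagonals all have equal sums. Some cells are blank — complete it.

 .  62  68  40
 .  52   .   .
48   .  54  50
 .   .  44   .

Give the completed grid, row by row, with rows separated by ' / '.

42 62 68 40 / 56 52 46 58 / 48 60 54 50 / 66 38 44 64

The 16 entries sum to 848, so each line sums to 848/4 = 212.
The remaining cell in row 1 is (1,1) = 212 − 170 = 42.
The remaining cell in row 3 is (3,2) = 212 − 152 = 60.
Column 2 must total 212; the given cells sum to 174, so (4,2) = 38.
From column 3, 212 − (68 + 54 + 44) gives (2,3) = 46.
From main diagonal, 212 − (42 + 52 + 54) gives (4,4) = 64.
From anti-diagonal, 212 − (40 + 46 + 60) gives (4,1) = 66.
The remaining cell in column 1 is (2,1) = 212 − 156 = 56.
From column 4, 212 − (40 + 50 + 64) gives (2,4) = 58.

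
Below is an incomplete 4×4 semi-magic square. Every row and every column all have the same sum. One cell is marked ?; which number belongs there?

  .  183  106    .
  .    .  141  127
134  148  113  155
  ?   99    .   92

169

Row 3 is complete and sums to 550; that is the magic constant.
Column 2 needs 550; the known cells sum to 430, so (2,2) = 120.
The remaining cell in column 3 is (4,3) = 550 − 360 = 190.
Column 4 needs 550; the known cells sum to 374, so (1,4) = 176.
Row 1: 183 + 106 + 176 + ? = 550, so (1,1) = 85.
The remaining cell in row 2 is (2,1) = 550 − 388 = 162.
Row 4 must total 550; the given cells sum to 381, so (4,1) = 169.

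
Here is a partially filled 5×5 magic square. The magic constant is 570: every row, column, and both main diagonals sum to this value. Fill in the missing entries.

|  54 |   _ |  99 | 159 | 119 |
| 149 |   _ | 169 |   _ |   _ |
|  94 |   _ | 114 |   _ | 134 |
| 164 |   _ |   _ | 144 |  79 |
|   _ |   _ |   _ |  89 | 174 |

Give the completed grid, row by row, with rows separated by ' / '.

54 139 99 159 119 / 149 84 169 104 64 / 94 154 114 74 134 / 164 124 59 144 79 / 109 69 129 89 174

Row 1 must total 570; the given cells sum to 431, so (1,2) = 139.
Column 1 needs 570; the known cells sum to 461, so (5,1) = 109.
Column 5 must total 570; the given cells sum to 506, so (2,5) = 64.
Main diagonal must total 570; the given cells sum to 486, so (2,2) = 84.
From row 2, 570 − (149 + 84 + 169 + 64) gives (2,4) = 104.
Column 4 must total 570; the given cells sum to 496, so (3,4) = 74.
Anti-diagonal needs 570; the known cells sum to 446, so (4,2) = 124.
The remaining cell in row 3 is (3,2) = 570 − 416 = 154.
Row 4 needs 570; the known cells sum to 511, so (4,3) = 59.
Using column 2: 139 + 84 + 154 + 124 + ? → (5,2) = 570 − 501 = 69.
Column 3 must total 570; the given cells sum to 441, so (5,3) = 129.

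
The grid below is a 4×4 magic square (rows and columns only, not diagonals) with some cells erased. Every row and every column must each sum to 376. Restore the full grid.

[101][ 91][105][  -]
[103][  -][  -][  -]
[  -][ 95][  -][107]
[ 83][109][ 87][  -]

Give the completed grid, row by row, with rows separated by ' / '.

101 91 105 79 / 103 81 99 93 / 89 95 85 107 / 83 109 87 97

Row 1 must total 376; the given cells sum to 297, so (1,4) = 79.
Row 4: 83 + 109 + 87 + ? = 376, so (4,4) = 97.
The remaining cell in column 1 is (3,1) = 376 − 287 = 89.
Column 2: 91 + 95 + 109 + ? = 376, so (2,2) = 81.
Column 4 must total 376; the given cells sum to 283, so (2,4) = 93.
Using row 2: 103 + 81 + 93 + ? → (2,3) = 376 − 277 = 99.
Using row 3: 89 + 95 + 107 + ? → (3,3) = 376 − 291 = 85.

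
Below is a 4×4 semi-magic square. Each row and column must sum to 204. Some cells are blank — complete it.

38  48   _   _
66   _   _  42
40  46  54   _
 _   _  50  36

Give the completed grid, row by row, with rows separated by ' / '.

38 48 56 62 / 66 52 44 42 / 40 46 54 64 / 60 58 50 36

Row 3 must total 204; the given cells sum to 140, so (3,4) = 64.
Using column 1: 38 + 66 + 40 + ? → (4,1) = 204 − 144 = 60.
The remaining cell in column 4 is (1,4) = 204 − 142 = 62.
Using row 1: 38 + 48 + 62 + ? → (1,3) = 204 − 148 = 56.
From row 4, 204 − (60 + 50 + 36) gives (4,2) = 58.
The remaining cell in column 2 is (2,2) = 204 − 152 = 52.
Column 3 needs 204; the known cells sum to 160, so (2,3) = 44.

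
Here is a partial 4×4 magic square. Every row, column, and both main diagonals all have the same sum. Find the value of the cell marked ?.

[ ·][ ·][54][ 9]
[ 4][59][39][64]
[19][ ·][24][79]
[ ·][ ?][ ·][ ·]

Row 2 is complete and sums to 166; that is the magic constant.
Row 3 must total 166; the given cells sum to 122, so (3,2) = 44.
From column 3, 166 − (54 + 39 + 24) gives (4,3) = 49.
From column 4, 166 − (9 + 64 + 79) gives (4,4) = 14.
Main diagonal: 59 + 24 + 14 + ? = 166, so (1,1) = 69.
From anti-diagonal, 166 − (9 + 39 + 44) gives (4,1) = 74.
Using row 1: 69 + 54 + 9 + ? → (1,2) = 166 − 132 = 34.
Row 4 needs 166; the known cells sum to 137, so (4,2) = 29.

29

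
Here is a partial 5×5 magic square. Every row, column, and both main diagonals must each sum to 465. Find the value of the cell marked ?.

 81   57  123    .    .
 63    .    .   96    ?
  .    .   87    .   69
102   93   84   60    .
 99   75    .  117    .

Using row 4: 102 + 93 + 84 + 60 + ? → (4,5) = 465 − 339 = 126.
From column 1, 465 − (81 + 63 + 102 + 99) gives (3,1) = 120.
Anti-diagonal: 96 + 87 + 93 + 99 + ? = 465, so (1,5) = 90.
Row 1 needs 465; the known cells sum to 351, so (1,4) = 114.
Column 4 needs 465; the known cells sum to 387, so (3,4) = 78.
The remaining cell in row 3 is (3,2) = 465 − 354 = 111.
Using column 2: 57 + 111 + 93 + 75 + ? → (2,2) = 465 − 336 = 129.
From main diagonal, 465 − (81 + 129 + 87 + 60) gives (5,5) = 108.
Row 5 needs 465; the known cells sum to 399, so (5,3) = 66.
Using column 3: 123 + 87 + 84 + 66 + ? → (2,3) = 465 − 360 = 105.
The remaining cell in column 5 is (2,5) = 465 − 393 = 72.

72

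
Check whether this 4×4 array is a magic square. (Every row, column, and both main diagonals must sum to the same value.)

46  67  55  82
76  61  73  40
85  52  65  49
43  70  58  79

Row 1: 46 + 67 + 55 + 82 = 250.
Row 2: 76 + 61 + 73 + 40 = 250.
Row 3: 85 + 52 + 65 + 49 = 251.
Row 4: 43 + 70 + 58 + 79 = 250.
Column 1: 46 + 76 + 85 + 43 = 250.
Column 2: 67 + 61 + 52 + 70 = 250.
Column 3: 55 + 73 + 65 + 58 = 251.
Column 4: 82 + 40 + 49 + 79 = 250.
Main diagonal: 46 + 61 + 65 + 79 = 251.
Anti-diagonal: 82 + 73 + 52 + 43 = 250.

No — column 3 sums to 251 but column 2 sums to 250.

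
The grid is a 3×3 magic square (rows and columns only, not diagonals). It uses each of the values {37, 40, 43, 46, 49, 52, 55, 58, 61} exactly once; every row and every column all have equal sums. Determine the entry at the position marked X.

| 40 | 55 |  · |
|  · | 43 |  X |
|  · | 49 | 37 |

58

The 9 entries sum to 441, so each line sums to 441/3 = 147.
The remaining cell in row 1 is (1,3) = 147 − 95 = 52.
Row 3 needs 147; the known cells sum to 86, so (3,1) = 61.
Column 1 must total 147; the given cells sum to 101, so (2,1) = 46.
Column 3 needs 147; the known cells sum to 89, so (2,3) = 58.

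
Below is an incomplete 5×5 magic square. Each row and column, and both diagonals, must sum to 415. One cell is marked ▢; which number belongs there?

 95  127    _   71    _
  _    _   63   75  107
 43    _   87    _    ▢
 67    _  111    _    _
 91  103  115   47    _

From row 5, 415 − (91 + 103 + 115 + 47) gives (5,5) = 59.
From column 1, 415 − (95 + 43 + 67 + 91) gives (2,1) = 119.
Column 3 must total 415; the given cells sum to 376, so (1,3) = 39.
Using row 1: 95 + 127 + 39 + 71 + ? → (1,5) = 415 − 332 = 83.
Row 2 needs 415; the known cells sum to 364, so (2,2) = 51.
Main diagonal: 95 + 51 + 87 + 59 + ? = 415, so (4,4) = 123.
Anti-diagonal must total 415; the given cells sum to 336, so (4,2) = 79.
Row 4 must total 415; the given cells sum to 380, so (4,5) = 35.
Column 2 must total 415; the given cells sum to 360, so (3,2) = 55.
From column 4, 415 − (71 + 75 + 123 + 47) gives (3,4) = 99.
The remaining cell in column 5 is (3,5) = 415 − 284 = 131.

131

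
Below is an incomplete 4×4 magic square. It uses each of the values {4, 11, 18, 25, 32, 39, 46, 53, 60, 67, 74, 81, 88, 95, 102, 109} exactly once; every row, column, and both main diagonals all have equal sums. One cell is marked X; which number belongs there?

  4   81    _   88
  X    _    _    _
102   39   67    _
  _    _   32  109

95

The 16 entries sum to 904, so each line sums to 904/4 = 226.
The remaining cell in row 1 is (1,3) = 226 − 173 = 53.
From row 3, 226 − (102 + 39 + 67) gives (3,4) = 18.
The remaining cell in column 3 is (2,3) = 226 − 152 = 74.
The remaining cell in column 4 is (2,4) = 226 − 215 = 11.
The remaining cell in main diagonal is (2,2) = 226 − 180 = 46.
The remaining cell in anti-diagonal is (4,1) = 226 − 201 = 25.
From row 2, 226 − (46 + 74 + 11) gives (2,1) = 95.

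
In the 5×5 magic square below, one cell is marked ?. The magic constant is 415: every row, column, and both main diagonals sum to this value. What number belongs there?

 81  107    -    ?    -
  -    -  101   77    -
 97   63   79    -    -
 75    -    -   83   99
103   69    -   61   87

The remaining cell in row 5 is (5,3) = 415 − 320 = 95.
Column 1 needs 415; the known cells sum to 356, so (2,1) = 59.
Main diagonal must total 415; the given cells sum to 330, so (2,2) = 85.
Using row 2: 59 + 85 + 101 + 77 + ? → (2,5) = 415 − 322 = 93.
The remaining cell in column 2 is (4,2) = 415 − 324 = 91.
Anti-diagonal must total 415; the given cells sum to 350, so (1,5) = 65.
The remaining cell in row 4 is (4,3) = 415 − 348 = 67.
Column 3 must total 415; the given cells sum to 342, so (1,3) = 73.
Using column 5: 65 + 93 + 99 + 87 + ? → (3,5) = 415 − 344 = 71.
Using row 1: 81 + 107 + 73 + 65 + ? → (1,4) = 415 − 326 = 89.

89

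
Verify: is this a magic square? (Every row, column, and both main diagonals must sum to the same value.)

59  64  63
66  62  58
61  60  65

Row 1: 59 + 64 + 63 = 186.
Row 2: 66 + 62 + 58 = 186.
Row 3: 61 + 60 + 65 = 186.
Column 1: 59 + 66 + 61 = 186.
Column 2: 64 + 62 + 60 = 186.
Column 3: 63 + 58 + 65 = 186.
Main diagonal: 59 + 62 + 65 = 186.
Anti-diagonal: 63 + 62 + 61 = 186.
All lines sum to 186.

Yes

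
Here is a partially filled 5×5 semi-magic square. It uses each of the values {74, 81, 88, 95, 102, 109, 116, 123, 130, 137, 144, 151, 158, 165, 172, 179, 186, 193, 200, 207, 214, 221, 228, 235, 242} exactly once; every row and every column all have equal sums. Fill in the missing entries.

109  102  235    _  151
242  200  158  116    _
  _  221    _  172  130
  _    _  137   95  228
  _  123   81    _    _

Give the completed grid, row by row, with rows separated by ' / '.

109 102 235 193 151 / 242 200 158 116 74 / 88 221 179 172 130 / 186 144 137 95 228 / 165 123 81 214 207

The 25 entries sum to 3950, so each line sums to 3950/5 = 790.
Row 1 needs 790; the known cells sum to 597, so (1,4) = 193.
Using row 2: 242 + 200 + 158 + 116 + ? → (2,5) = 790 − 716 = 74.
Column 2: 102 + 200 + 221 + 123 + ? = 790, so (4,2) = 144.
The remaining cell in column 3 is (3,3) = 790 − 611 = 179.
Column 4: 193 + 116 + 172 + 95 + ? = 790, so (5,4) = 214.
Column 5: 151 + 74 + 130 + 228 + ? = 790, so (5,5) = 207.
From row 3, 790 − (221 + 179 + 172 + 130) gives (3,1) = 88.
Using row 4: 144 + 137 + 95 + 228 + ? → (4,1) = 790 − 604 = 186.
From row 5, 790 − (123 + 81 + 214 + 207) gives (5,1) = 165.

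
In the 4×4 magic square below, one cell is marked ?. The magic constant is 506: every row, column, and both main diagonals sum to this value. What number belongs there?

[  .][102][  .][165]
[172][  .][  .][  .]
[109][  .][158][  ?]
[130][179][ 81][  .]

Row 4: 130 + 179 + 81 + ? = 506, so (4,4) = 116.
Using column 1: 172 + 109 + 130 + ? → (1,1) = 506 − 411 = 95.
Using main diagonal: 95 + 158 + 116 + ? → (2,2) = 506 − 369 = 137.
Row 1 needs 506; the known cells sum to 362, so (1,3) = 144.
From column 2, 506 − (102 + 137 + 179) gives (3,2) = 88.
Column 3 must total 506; the given cells sum to 383, so (2,3) = 123.
Row 2 needs 506; the known cells sum to 432, so (2,4) = 74.
Using row 3: 109 + 88 + 158 + ? → (3,4) = 506 − 355 = 151.

151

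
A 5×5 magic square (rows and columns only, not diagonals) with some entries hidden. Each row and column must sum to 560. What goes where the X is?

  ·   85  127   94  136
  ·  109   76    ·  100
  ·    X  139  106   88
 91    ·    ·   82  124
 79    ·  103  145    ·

97

Row 1: 85 + 127 + 94 + 136 + ? = 560, so (1,1) = 118.
Column 3 must total 560; the given cells sum to 445, so (4,3) = 115.
Column 4 needs 560; the known cells sum to 427, so (2,4) = 133.
Column 5 needs 560; the known cells sum to 448, so (5,5) = 112.
The remaining cell in row 2 is (2,1) = 560 − 418 = 142.
Using row 4: 91 + 115 + 82 + 124 + ? → (4,2) = 560 − 412 = 148.
From row 5, 560 − (79 + 103 + 145 + 112) gives (5,2) = 121.
Column 1 needs 560; the known cells sum to 430, so (3,1) = 130.
Column 2 must total 560; the given cells sum to 463, so (3,2) = 97.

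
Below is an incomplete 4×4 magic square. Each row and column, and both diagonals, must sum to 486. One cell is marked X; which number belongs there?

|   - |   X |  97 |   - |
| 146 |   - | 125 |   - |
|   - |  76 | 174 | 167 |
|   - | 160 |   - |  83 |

Using row 3: 76 + 174 + 167 + ? → (3,1) = 486 − 417 = 69.
Using column 3: 97 + 125 + 174 + ? → (4,3) = 486 − 396 = 90.
The remaining cell in row 4 is (4,1) = 486 − 333 = 153.
From column 1, 486 − (146 + 69 + 153) gives (1,1) = 118.
Using main diagonal: 118 + 174 + 83 + ? → (2,2) = 486 − 375 = 111.
From anti-diagonal, 486 − (125 + 76 + 153) gives (1,4) = 132.
Row 1 needs 486; the known cells sum to 347, so (1,2) = 139.

139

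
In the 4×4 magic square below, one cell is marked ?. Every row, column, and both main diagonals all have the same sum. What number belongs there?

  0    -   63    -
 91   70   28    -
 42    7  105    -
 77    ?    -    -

Column 1 is complete and sums to 210; that is the magic constant.
Row 2 needs 210; the known cells sum to 189, so (2,4) = 21.
Row 3: 42 + 7 + 105 + ? = 210, so (3,4) = 56.
From column 3, 210 − (63 + 28 + 105) gives (4,3) = 14.
The remaining cell in main diagonal is (4,4) = 210 − 175 = 35.
The remaining cell in anti-diagonal is (1,4) = 210 − 112 = 98.
The remaining cell in row 1 is (1,2) = 210 − 161 = 49.
Row 4: 77 + 14 + 35 + ? = 210, so (4,2) = 84.

84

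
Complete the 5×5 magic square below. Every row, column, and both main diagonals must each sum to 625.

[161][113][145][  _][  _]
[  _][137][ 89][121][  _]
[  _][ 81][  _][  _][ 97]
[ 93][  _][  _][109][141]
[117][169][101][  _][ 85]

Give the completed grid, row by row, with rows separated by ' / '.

161 113 145 77 129 / 105 137 89 121 173 / 149 81 133 165 97 / 93 125 157 109 141 / 117 169 101 153 85

Using row 5: 117 + 169 + 101 + 85 + ? → (5,4) = 625 − 472 = 153.
Using column 2: 113 + 137 + 81 + 169 + ? → (4,2) = 625 − 500 = 125.
Using main diagonal: 161 + 137 + 109 + 85 + ? → (3,3) = 625 − 492 = 133.
Anti-diagonal: 121 + 133 + 125 + 117 + ? = 625, so (1,5) = 129.
Using row 1: 161 + 113 + 145 + 129 + ? → (1,4) = 625 − 548 = 77.
Row 4: 93 + 125 + 109 + 141 + ? = 625, so (4,3) = 157.
Using column 4: 77 + 121 + 109 + 153 + ? → (3,4) = 625 − 460 = 165.
From column 5, 625 − (129 + 97 + 141 + 85) gives (2,5) = 173.
Row 2: 137 + 89 + 121 + 173 + ? = 625, so (2,1) = 105.
Row 3: 81 + 133 + 165 + 97 + ? = 625, so (3,1) = 149.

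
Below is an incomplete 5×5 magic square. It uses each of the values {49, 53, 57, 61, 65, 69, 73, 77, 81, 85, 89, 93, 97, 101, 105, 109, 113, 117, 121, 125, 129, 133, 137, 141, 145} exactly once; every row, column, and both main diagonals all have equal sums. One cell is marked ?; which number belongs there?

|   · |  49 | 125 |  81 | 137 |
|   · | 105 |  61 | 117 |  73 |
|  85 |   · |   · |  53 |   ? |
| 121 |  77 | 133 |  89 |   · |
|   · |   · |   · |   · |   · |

109

The 25 entries sum to 2425, so each line sums to 2425/5 = 485.
Row 1 must total 485; the given cells sum to 392, so (1,1) = 93.
Row 2 must total 485; the given cells sum to 356, so (2,1) = 129.
Row 4 must total 485; the given cells sum to 420, so (4,5) = 65.
Using column 1: 93 + 129 + 85 + 121 + ? → (5,1) = 485 − 428 = 57.
The remaining cell in column 4 is (5,4) = 485 − 340 = 145.
Anti-diagonal must total 485; the given cells sum to 388, so (3,3) = 97.
Column 3 must total 485; the given cells sum to 416, so (5,3) = 69.
Using main diagonal: 93 + 105 + 97 + 89 + ? → (5,5) = 485 − 384 = 101.
Row 5 needs 485; the known cells sum to 372, so (5,2) = 113.
From column 2, 485 − (49 + 105 + 77 + 113) gives (3,2) = 141.
From column 5, 485 − (137 + 73 + 65 + 101) gives (3,5) = 109.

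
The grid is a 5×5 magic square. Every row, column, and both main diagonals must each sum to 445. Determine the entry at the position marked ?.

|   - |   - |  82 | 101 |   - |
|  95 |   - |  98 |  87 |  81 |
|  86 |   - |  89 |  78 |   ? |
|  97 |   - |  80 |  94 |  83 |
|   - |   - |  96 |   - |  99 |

Row 2: 95 + 98 + 87 + 81 + ? = 445, so (2,2) = 84.
Using row 4: 97 + 80 + 94 + 83 + ? → (4,2) = 445 − 354 = 91.
Column 4 must total 445; the given cells sum to 360, so (5,4) = 85.
Main diagonal: 84 + 89 + 94 + 99 + ? = 445, so (1,1) = 79.
The remaining cell in column 1 is (5,1) = 445 − 357 = 88.
Anti-diagonal needs 445; the known cells sum to 355, so (1,5) = 90.
The remaining cell in row 1 is (1,2) = 445 − 352 = 93.
From row 5, 445 − (88 + 96 + 85 + 99) gives (5,2) = 77.
Column 2 must total 445; the given cells sum to 345, so (3,2) = 100.
The remaining cell in column 5 is (3,5) = 445 − 353 = 92.

92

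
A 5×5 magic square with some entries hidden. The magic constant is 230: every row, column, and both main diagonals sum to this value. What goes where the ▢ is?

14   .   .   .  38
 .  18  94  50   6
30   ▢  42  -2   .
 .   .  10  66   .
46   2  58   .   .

86

Row 2 needs 230; the known cells sum to 168, so (2,1) = 62.
Column 1 must total 230; the given cells sum to 152, so (4,1) = 78.
From column 3, 230 − (94 + 42 + 10 + 58) gives (1,3) = 26.
The remaining cell in main diagonal is (5,5) = 230 − 140 = 90.
Anti-diagonal needs 230; the known cells sum to 176, so (4,2) = 54.
Using row 4: 78 + 54 + 10 + 66 + ? → (4,5) = 230 − 208 = 22.
Using row 5: 46 + 2 + 58 + 90 + ? → (5,4) = 230 − 196 = 34.
Column 4 needs 230; the known cells sum to 148, so (1,4) = 82.
Using column 5: 38 + 6 + 22 + 90 + ? → (3,5) = 230 − 156 = 74.
From row 1, 230 − (14 + 26 + 82 + 38) gives (1,2) = 70.
From row 3, 230 − (30 + 42 + (-2) + 74) gives (3,2) = 86.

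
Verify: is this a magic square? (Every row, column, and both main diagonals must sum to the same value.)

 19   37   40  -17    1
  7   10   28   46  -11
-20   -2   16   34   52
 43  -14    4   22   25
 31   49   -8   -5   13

Yes

Row 1: 19 + 37 + 40 + (-17) + 1 = 80.
Row 2: 7 + 10 + 28 + 46 + (-11) = 80.
Row 3: -20 + (-2) + 16 + 34 + 52 = 80.
Row 4: 43 + (-14) + 4 + 22 + 25 = 80.
Row 5: 31 + 49 + (-8) + (-5) + 13 = 80.
Column 1: 19 + 7 + (-20) + 43 + 31 = 80.
Column 2: 37 + 10 + (-2) + (-14) + 49 = 80.
Column 3: 40 + 28 + 16 + 4 + (-8) = 80.
Column 4: -17 + 46 + 34 + 22 + (-5) = 80.
Column 5: 1 + (-11) + 52 + 25 + 13 = 80.
Main diagonal: 19 + 10 + 16 + 22 + 13 = 80.
Anti-diagonal: 1 + 46 + 16 + (-14) + 31 = 80.
All lines sum to 80.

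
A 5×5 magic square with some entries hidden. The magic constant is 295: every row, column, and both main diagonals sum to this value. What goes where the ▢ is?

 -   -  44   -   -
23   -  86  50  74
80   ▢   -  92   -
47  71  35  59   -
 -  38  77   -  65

Row 2 must total 295; the given cells sum to 233, so (2,2) = 62.
Row 4: 47 + 71 + 35 + 59 + ? = 295, so (4,5) = 83.
Column 3 needs 295; the known cells sum to 242, so (3,3) = 53.
Using main diagonal: 62 + 53 + 59 + 65 + ? → (1,1) = 295 − 239 = 56.
Using column 1: 56 + 23 + 80 + 47 + ? → (5,1) = 295 − 206 = 89.
Using anti-diagonal: 50 + 53 + 71 + 89 + ? → (1,5) = 295 − 263 = 32.
Row 5 needs 295; the known cells sum to 269, so (5,4) = 26.
Column 4 needs 295; the known cells sum to 227, so (1,4) = 68.
Column 5 needs 295; the known cells sum to 254, so (3,5) = 41.
The remaining cell in row 1 is (1,2) = 295 − 200 = 95.
Row 3 must total 295; the given cells sum to 266, so (3,2) = 29.

29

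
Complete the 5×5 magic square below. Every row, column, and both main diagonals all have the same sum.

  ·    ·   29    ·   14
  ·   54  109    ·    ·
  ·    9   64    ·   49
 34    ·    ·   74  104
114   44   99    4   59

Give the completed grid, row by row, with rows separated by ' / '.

69 124 29 84 14 / 24 54 109 39 94 / 79 9 64 119 49 / 34 89 19 74 104 / 114 44 99 4 59

Row 5 is already complete: 114 + 44 + 99 + 4 + 59 = 320, so that is the magic constant.
From column 3, 320 − (29 + 109 + 64 + 99) gives (4,3) = 19.
The remaining cell in column 5 is (2,5) = 320 − 226 = 94.
Using main diagonal: 54 + 64 + 74 + 59 + ? → (1,1) = 320 − 251 = 69.
Row 4 must total 320; the given cells sum to 231, so (4,2) = 89.
Using column 2: 54 + 9 + 89 + 44 + ? → (1,2) = 320 − 196 = 124.
Anti-diagonal: 14 + 64 + 89 + 114 + ? = 320, so (2,4) = 39.
Row 1: 69 + 124 + 29 + 14 + ? = 320, so (1,4) = 84.
Row 2 must total 320; the given cells sum to 296, so (2,1) = 24.
The remaining cell in column 1 is (3,1) = 320 − 241 = 79.
Column 4 needs 320; the known cells sum to 201, so (3,4) = 119.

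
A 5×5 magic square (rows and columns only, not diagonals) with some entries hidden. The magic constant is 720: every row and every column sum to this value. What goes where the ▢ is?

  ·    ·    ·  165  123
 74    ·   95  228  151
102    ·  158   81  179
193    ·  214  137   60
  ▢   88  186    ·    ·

Row 2 must total 720; the given cells sum to 548, so (2,2) = 172.
The remaining cell in row 3 is (3,2) = 720 − 520 = 200.
Row 4 must total 720; the given cells sum to 604, so (4,2) = 116.
Column 2 needs 720; the known cells sum to 576, so (1,2) = 144.
The remaining cell in column 3 is (1,3) = 720 − 653 = 67.
Column 4 needs 720; the known cells sum to 611, so (5,4) = 109.
Using column 5: 123 + 151 + 179 + 60 + ? → (5,5) = 720 − 513 = 207.
The remaining cell in row 1 is (1,1) = 720 − 499 = 221.
Row 5: 88 + 186 + 109 + 207 + ? = 720, so (5,1) = 130.

130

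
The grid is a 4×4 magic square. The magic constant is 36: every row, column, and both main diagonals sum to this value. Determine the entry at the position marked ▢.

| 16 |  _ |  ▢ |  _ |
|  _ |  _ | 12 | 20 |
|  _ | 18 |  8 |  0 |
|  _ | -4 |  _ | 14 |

-6

The remaining cell in row 3 is (3,1) = 36 − 26 = 10.
Column 4 must total 36; the given cells sum to 34, so (1,4) = 2.
From main diagonal, 36 − (16 + 8 + 14) gives (2,2) = -2.
The remaining cell in anti-diagonal is (4,1) = 36 − 32 = 4.
Row 2: -2 + 12 + 20 + ? = 36, so (2,1) = 6.
Row 4 must total 36; the given cells sum to 14, so (4,3) = 22.
Column 2: -2 + 18 + (-4) + ? = 36, so (1,2) = 24.
Column 3 needs 36; the known cells sum to 42, so (1,3) = -6.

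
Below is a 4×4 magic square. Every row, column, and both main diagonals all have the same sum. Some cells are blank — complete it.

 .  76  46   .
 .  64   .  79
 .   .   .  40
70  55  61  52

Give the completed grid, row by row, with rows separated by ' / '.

49 76 46 67 / 37 64 58 79 / 82 43 73 40 / 70 55 61 52

Row 4 is already complete: 70 + 55 + 61 + 52 = 238, so that is the magic constant.
Column 2 needs 238; the known cells sum to 195, so (3,2) = 43.
Column 4 must total 238; the given cells sum to 171, so (1,4) = 67.
From anti-diagonal, 238 − (67 + 43 + 70) gives (2,3) = 58.
Row 1: 76 + 46 + 67 + ? = 238, so (1,1) = 49.
Row 2: 64 + 58 + 79 + ? = 238, so (2,1) = 37.
The remaining cell in column 1 is (3,1) = 238 − 156 = 82.
Column 3: 46 + 58 + 61 + ? = 238, so (3,3) = 73.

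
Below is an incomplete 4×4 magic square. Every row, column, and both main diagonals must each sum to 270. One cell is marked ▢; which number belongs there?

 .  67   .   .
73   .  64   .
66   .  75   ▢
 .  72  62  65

68

Row 4 needs 270; the known cells sum to 199, so (4,1) = 71.
Column 1: 73 + 66 + 71 + ? = 270, so (1,1) = 60.
The remaining cell in column 3 is (1,3) = 270 − 201 = 69.
Using main diagonal: 60 + 75 + 65 + ? → (2,2) = 270 − 200 = 70.
Row 1 must total 270; the given cells sum to 196, so (1,4) = 74.
Row 2: 73 + 70 + 64 + ? = 270, so (2,4) = 63.
Column 2: 67 + 70 + 72 + ? = 270, so (3,2) = 61.
Column 4 needs 270; the known cells sum to 202, so (3,4) = 68.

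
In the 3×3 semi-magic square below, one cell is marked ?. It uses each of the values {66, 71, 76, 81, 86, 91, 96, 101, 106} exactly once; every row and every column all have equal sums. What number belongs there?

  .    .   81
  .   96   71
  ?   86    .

66

The 9 entries sum to 774, so each line sums to 774/3 = 258.
The remaining cell in row 2 is (2,1) = 258 − 167 = 91.
Column 2 needs 258; the known cells sum to 182, so (1,2) = 76.
Column 3 must total 258; the given cells sum to 152, so (3,3) = 106.
Row 1 needs 258; the known cells sum to 157, so (1,1) = 101.
Row 3 must total 258; the given cells sum to 192, so (3,1) = 66.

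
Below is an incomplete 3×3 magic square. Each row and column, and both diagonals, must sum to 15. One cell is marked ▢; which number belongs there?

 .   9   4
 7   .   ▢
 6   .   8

Row 1 must total 15; the given cells sum to 13, so (1,1) = 2.
Row 3 must total 15; the given cells sum to 14, so (3,2) = 1.
Column 2: 9 + 1 + ? = 15, so (2,2) = 5.
Column 3 must total 15; the given cells sum to 12, so (2,3) = 3.

3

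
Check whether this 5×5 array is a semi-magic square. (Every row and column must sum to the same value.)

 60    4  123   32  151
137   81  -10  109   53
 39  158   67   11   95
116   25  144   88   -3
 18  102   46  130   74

Row 1: 60 + 4 + 123 + 32 + 151 = 370.
Row 2: 137 + 81 + (-10) + 109 + 53 = 370.
Row 3: 39 + 158 + 67 + 11 + 95 = 370.
Row 4: 116 + 25 + 144 + 88 + (-3) = 370.
Row 5: 18 + 102 + 46 + 130 + 74 = 370.
Column 1: 60 + 137 + 39 + 116 + 18 = 370.
Column 2: 4 + 81 + 158 + 25 + 102 = 370.
Column 3: 123 + (-10) + 67 + 144 + 46 = 370.
Column 4: 32 + 109 + 11 + 88 + 130 = 370.
Column 5: 151 + 53 + 95 + (-3) + 74 = 370.
All lines sum to 370.

Yes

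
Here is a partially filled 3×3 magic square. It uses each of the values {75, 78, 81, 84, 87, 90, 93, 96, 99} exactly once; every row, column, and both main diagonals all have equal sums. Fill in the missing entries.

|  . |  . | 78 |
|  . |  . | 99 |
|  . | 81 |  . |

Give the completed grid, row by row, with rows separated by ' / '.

The 9 entries sum to 783, so each line sums to 783/3 = 261.
The remaining cell in column 3 is (3,3) = 261 − 177 = 84.
Row 3: 81 + 84 + ? = 261, so (3,1) = 96.
Anti-diagonal: 78 + 96 + ? = 261, so (2,2) = 87.
From row 2, 261 − (87 + 99) gives (2,1) = 75.
From column 1, 261 − (75 + 96) gives (1,1) = 90.
Using column 2: 87 + 81 + ? → (1,2) = 261 − 168 = 93.

90 93 78 / 75 87 99 / 96 81 84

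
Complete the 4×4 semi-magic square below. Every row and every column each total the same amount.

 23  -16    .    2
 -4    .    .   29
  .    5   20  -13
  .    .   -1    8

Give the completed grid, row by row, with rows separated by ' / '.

23 -16 17 2 / -4 11 -10 29 / 14 5 20 -13 / -7 26 -1 8

Column 4 is already complete: 2 + 29 + -13 + 8 = 26, so that is the magic constant.
Row 1 needs 26; the known cells sum to 9, so (1,3) = 17.
Row 3 must total 26; the given cells sum to 12, so (3,1) = 14.
Using column 1: 23 + (-4) + 14 + ? → (4,1) = 26 − 33 = -7.
From column 3, 26 − (17 + 20 + (-1)) gives (2,3) = -10.
Row 2 needs 26; the known cells sum to 15, so (2,2) = 11.
From row 4, 26 − (-7 + (-1) + 8) gives (4,2) = 26.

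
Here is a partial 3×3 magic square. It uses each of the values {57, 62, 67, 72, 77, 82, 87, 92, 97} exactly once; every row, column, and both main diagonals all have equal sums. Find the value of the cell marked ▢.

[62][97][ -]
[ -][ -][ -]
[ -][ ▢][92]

57

The 9 entries sum to 693, so each line sums to 693/3 = 231.
Using row 1: 62 + 97 + ? → (1,3) = 231 − 159 = 72.
Column 3: 72 + 92 + ? = 231, so (2,3) = 67.
The remaining cell in main diagonal is (2,2) = 231 − 154 = 77.
The remaining cell in anti-diagonal is (3,1) = 231 − 149 = 82.
Row 2: 77 + 67 + ? = 231, so (2,1) = 87.
Using row 3: 82 + 92 + ? → (3,2) = 231 − 174 = 57.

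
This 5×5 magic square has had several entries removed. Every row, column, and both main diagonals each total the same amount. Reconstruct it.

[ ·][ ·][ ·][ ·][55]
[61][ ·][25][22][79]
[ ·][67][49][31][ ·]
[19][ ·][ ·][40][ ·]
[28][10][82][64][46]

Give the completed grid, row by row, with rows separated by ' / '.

Row 5 is already complete: 28 + 10 + 82 + 64 + 46 = 230, so that is the magic constant.
Using row 2: 61 + 25 + 22 + 79 + ? → (2,2) = 230 − 187 = 43.
From column 4, 230 − (22 + 31 + 40 + 64) gives (1,4) = 73.
Using main diagonal: 43 + 49 + 40 + 46 + ? → (1,1) = 230 − 178 = 52.
Using anti-diagonal: 55 + 22 + 49 + 28 + ? → (4,2) = 230 − 154 = 76.
Using column 1: 52 + 61 + 19 + 28 + ? → (3,1) = 230 − 160 = 70.
From column 2, 230 − (43 + 67 + 76 + 10) gives (1,2) = 34.
From row 1, 230 − (52 + 34 + 73 + 55) gives (1,3) = 16.
Row 3 needs 230; the known cells sum to 217, so (3,5) = 13.
Column 3 needs 230; the known cells sum to 172, so (4,3) = 58.
Column 5: 55 + 79 + 13 + 46 + ? = 230, so (4,5) = 37.

52 34 16 73 55 / 61 43 25 22 79 / 70 67 49 31 13 / 19 76 58 40 37 / 28 10 82 64 46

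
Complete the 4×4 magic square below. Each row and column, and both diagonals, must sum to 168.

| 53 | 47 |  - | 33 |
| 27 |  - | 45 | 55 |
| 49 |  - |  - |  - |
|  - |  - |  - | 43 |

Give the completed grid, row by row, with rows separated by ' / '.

Row 1 must total 168; the given cells sum to 133, so (1,3) = 35.
Using row 2: 27 + 45 + 55 + ? → (2,2) = 168 − 127 = 41.
From column 1, 168 − (53 + 27 + 49) gives (4,1) = 39.
The remaining cell in column 4 is (3,4) = 168 − 131 = 37.
Main diagonal must total 168; the given cells sum to 137, so (3,3) = 31.
Using anti-diagonal: 33 + 45 + 39 + ? → (3,2) = 168 − 117 = 51.
The remaining cell in column 2 is (4,2) = 168 − 139 = 29.
Column 3 needs 168; the known cells sum to 111, so (4,3) = 57.

53 47 35 33 / 27 41 45 55 / 49 51 31 37 / 39 29 57 43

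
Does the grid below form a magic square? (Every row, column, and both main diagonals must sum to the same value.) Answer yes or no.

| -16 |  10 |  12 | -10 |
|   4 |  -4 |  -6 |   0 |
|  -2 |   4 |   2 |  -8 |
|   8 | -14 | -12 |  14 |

Row 1: -16 + 10 + 12 + (-10) = -4.
Row 2: 4 + (-4) + (-6) + 0 = -6.
Row 3: -2 + 4 + 2 + (-8) = -4.
Row 4: 8 + (-14) + (-12) + 14 = -4.
Column 1: -16 + 4 + (-2) + 8 = -6.
Column 2: 10 + (-4) + 4 + (-14) = -4.
Column 3: 12 + (-6) + 2 + (-12) = -4.
Column 4: -10 + 0 + (-8) + 14 = -4.
Main diagonal: -16 + (-4) + 2 + 14 = -4.
Anti-diagonal: -10 + (-6) + 4 + 8 = -4.

No — column 1 sums to -6 but column 4 sums to -4.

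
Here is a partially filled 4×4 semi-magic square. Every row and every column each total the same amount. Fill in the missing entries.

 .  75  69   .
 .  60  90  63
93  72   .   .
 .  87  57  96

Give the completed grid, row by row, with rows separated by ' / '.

66 75 69 84 / 81 60 90 63 / 93 72 78 51 / 54 87 57 96

Column 2 is already complete: 75 + 60 + 72 + 87 = 294, so that is the magic constant.
Row 2 needs 294; the known cells sum to 213, so (2,1) = 81.
The remaining cell in row 4 is (4,1) = 294 − 240 = 54.
Column 1: 81 + 93 + 54 + ? = 294, so (1,1) = 66.
Using column 3: 69 + 90 + 57 + ? → (3,3) = 294 − 216 = 78.
Using row 1: 66 + 75 + 69 + ? → (1,4) = 294 − 210 = 84.
Using row 3: 93 + 72 + 78 + ? → (3,4) = 294 − 243 = 51.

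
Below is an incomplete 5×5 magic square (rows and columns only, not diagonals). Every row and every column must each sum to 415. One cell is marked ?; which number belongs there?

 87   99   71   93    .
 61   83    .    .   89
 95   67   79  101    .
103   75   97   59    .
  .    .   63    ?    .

85

Row 1 needs 415; the known cells sum to 350, so (1,5) = 65.
Row 3 must total 415; the given cells sum to 342, so (3,5) = 73.
From row 4, 415 − (103 + 75 + 97 + 59) gives (4,5) = 81.
Column 1: 87 + 61 + 95 + 103 + ? = 415, so (5,1) = 69.
From column 2, 415 − (99 + 83 + 67 + 75) gives (5,2) = 91.
Column 3: 71 + 79 + 97 + 63 + ? = 415, so (2,3) = 105.
The remaining cell in column 5 is (5,5) = 415 − 308 = 107.
From row 2, 415 − (61 + 83 + 105 + 89) gives (2,4) = 77.
From row 5, 415 − (69 + 91 + 63 + 107) gives (5,4) = 85.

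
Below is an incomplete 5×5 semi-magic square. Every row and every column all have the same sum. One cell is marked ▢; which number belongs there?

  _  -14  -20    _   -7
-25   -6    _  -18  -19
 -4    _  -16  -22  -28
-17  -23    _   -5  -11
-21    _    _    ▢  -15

Column 5 is complete and sums to -80; that is the magic constant.
Row 2 needs -80; the known cells sum to -68, so (2,3) = -12.
The remaining cell in row 3 is (3,2) = -80 − (-70) = -10.
Using row 4: -17 + (-23) + (-5) + (-11) + ? → (4,3) = -80 − (-56) = -24.
Column 1 must total -80; the given cells sum to -67, so (1,1) = -13.
Using column 2: -14 + (-6) + (-10) + (-23) + ? → (5,2) = -80 − (-53) = -27.
Column 3: -20 + (-12) + (-16) + (-24) + ? = -80, so (5,3) = -8.
Row 1 needs -80; the known cells sum to -54, so (1,4) = -26.
Row 5: -21 + (-27) + (-8) + (-15) + ? = -80, so (5,4) = -9.

-9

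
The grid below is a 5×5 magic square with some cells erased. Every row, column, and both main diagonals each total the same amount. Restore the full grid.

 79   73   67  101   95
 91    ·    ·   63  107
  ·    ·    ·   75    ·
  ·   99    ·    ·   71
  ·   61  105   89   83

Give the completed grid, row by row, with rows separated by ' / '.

Row 1 is already complete: 79 + 73 + 67 + 101 + 95 = 415, so that is the magic constant.
From row 5, 415 − (61 + 105 + 89 + 83) gives (5,1) = 77.
Column 4: 101 + 63 + 75 + 89 + ? = 415, so (4,4) = 87.
The remaining cell in column 5 is (3,5) = 415 − 356 = 59.
Using anti-diagonal: 95 + 63 + 99 + 77 + ? → (3,3) = 415 − 334 = 81.
The remaining cell in main diagonal is (2,2) = 415 − 330 = 85.
Row 2 must total 415; the given cells sum to 346, so (2,3) = 69.
The remaining cell in column 2 is (3,2) = 415 − 318 = 97.
Column 3: 67 + 69 + 81 + 105 + ? = 415, so (4,3) = 93.
From row 3, 415 − (97 + 81 + 75 + 59) gives (3,1) = 103.
Row 4 must total 415; the given cells sum to 350, so (4,1) = 65.

79 73 67 101 95 / 91 85 69 63 107 / 103 97 81 75 59 / 65 99 93 87 71 / 77 61 105 89 83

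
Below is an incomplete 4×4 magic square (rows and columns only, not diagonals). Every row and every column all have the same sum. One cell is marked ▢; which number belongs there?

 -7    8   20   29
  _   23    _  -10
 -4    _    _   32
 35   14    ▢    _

2

Row 1 is complete and sums to 50; that is the magic constant.
Column 1: -7 + (-4) + 35 + ? = 50, so (2,1) = 26.
Column 2 must total 50; the given cells sum to 45, so (3,2) = 5.
Using column 4: 29 + (-10) + 32 + ? → (4,4) = 50 − 51 = -1.
From row 2, 50 − (26 + 23 + (-10)) gives (2,3) = 11.
From row 3, 50 − (-4 + 5 + 32) gives (3,3) = 17.
From row 4, 50 − (35 + 14 + (-1)) gives (4,3) = 2.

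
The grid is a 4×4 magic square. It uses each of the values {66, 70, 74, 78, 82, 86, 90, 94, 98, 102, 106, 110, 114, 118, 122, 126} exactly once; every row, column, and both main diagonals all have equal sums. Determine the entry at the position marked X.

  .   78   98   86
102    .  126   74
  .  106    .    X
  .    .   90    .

114

The 16 entries sum to 1536, so each line sums to 1536/4 = 384.
Row 1 needs 384; the known cells sum to 262, so (1,1) = 122.
Row 2: 102 + 126 + 74 + ? = 384, so (2,2) = 82.
Column 2 must total 384; the given cells sum to 266, so (4,2) = 118.
Using column 3: 98 + 126 + 90 + ? → (3,3) = 384 − 314 = 70.
Main diagonal needs 384; the known cells sum to 274, so (4,4) = 110.
Anti-diagonal must total 384; the given cells sum to 318, so (4,1) = 66.
Column 1 needs 384; the known cells sum to 290, so (3,1) = 94.
Column 4 must total 384; the given cells sum to 270, so (3,4) = 114.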